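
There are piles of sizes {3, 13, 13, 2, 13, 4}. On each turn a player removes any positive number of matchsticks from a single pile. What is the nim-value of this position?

In binary:
  0011  (3)
  1101  (13)
  1101  (13)
  0010  (2)
  1101  (13)
  0100  (4)
  ----
  1000  (8)

8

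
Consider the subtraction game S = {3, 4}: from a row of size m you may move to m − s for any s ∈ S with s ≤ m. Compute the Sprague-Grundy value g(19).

Compute g(0), g(1), … for moves {3, 4}:
k:     0  1  2  3  4  5  6  7  8  9 10 11 12 13 14 15 16 17 18 19
g(k):  0  0  0  1  1  1  2  0  0  0  1  1  1  2  0  0  0  1  1  1
So g(19) = 1.

1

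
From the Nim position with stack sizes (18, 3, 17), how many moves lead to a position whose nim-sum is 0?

Compute the nim-sum pairwise:
18 ⊕ 3 = 17
17 ⊕ 17 = 0
The nim-sum is already 0, so every move leaves a nonzero nim-sum — there are no winning moves.

0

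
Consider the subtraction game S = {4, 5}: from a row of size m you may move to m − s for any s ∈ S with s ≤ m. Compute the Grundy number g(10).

0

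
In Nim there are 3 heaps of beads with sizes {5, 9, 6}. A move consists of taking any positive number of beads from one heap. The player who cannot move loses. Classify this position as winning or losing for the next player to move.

Bitwise XOR of the heap sizes:
  0101  (5)
  1001  (9)
  0110  (6)
  ----
  1010  (10)
The nim-sum is 10 ≠ 0, so this is an N-position: the player to move can win.

Winning position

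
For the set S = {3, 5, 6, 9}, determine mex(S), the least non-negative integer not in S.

0

0 is not in the set, so the mex is 0.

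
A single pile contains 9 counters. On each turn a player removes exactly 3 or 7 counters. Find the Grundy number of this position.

1

Compute g(0), g(1), … for moves {3, 7}:
k:     0  1  2  3  4  5  6  7  8  9
g(k):  0  0  0  1  1  1  0  2  2  1
So g(9) = 1.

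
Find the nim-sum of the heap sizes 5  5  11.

11

Compute the nim-sum pairwise:
5 XOR 5 = 0
0 XOR 11 = 11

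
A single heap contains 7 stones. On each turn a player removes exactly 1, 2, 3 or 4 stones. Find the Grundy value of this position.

2

Compute g(0), g(1), … for moves {1, 2, 3, 4}:
g(0) = mex{} = 0
g(1) = mex{0} = 1
g(2) = mex{0,1} = 2
g(3) = mex{0,1,2} = 3
g(4) = mex{0,1,2,3} = 4
g(5) = mex{1,2,3,4} = 0
g(6) = mex{0,2,3,4} = 1
g(7) = mex{0,1,3,4} = 2
So g(7) = 2.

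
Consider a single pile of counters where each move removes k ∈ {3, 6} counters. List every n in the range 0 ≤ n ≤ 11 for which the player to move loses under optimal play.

0, 1, 2, 9, 10, 11

Grundy values for subtraction set {3, 6}:
k:     0  1  2  3  4  5  6  7  8  9 10 11
g(k):  0  0  0  1  1  1  2  2  2  0  0  0
The P-positions (g = 0) in 0..11 are 0, 1, 2, 9, 10, 11.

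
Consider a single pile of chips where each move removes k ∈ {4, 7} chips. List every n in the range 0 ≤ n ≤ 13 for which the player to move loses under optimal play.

0, 1, 2, 3, 11, 12, 13

Compute g(0), g(1), … for moves {4, 7}:
k:     0  1  2  3  4  5  6  7  8  9 10 11 12 13
g(k):  0  0  0  0  1  1  1  1  2  2  2  0  0  0
The P-positions (g = 0) in 0..13 are 0, 1, 2, 3, 11, 12, 13.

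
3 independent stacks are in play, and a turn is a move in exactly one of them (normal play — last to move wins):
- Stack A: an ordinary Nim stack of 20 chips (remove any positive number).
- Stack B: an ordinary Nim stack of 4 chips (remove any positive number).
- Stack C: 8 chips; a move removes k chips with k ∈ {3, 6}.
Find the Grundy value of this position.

Stack A is a plain Nim stack of size 20, so its Grundy value is 20.
Stack B is a plain Nim stack of size 4, so its Grundy value is 4.
Build the Grundy sequence for stack C with g(k) = mex{g(k−s) : s ∈ {3, 6}, s ≤ k}:
g(0) = mex{} = 0
g(1) = mex{} = 0
g(2) = mex{} = 0
g(3) = mex{0} = 1
g(4) = mex{0} = 1
g(5) = mex{0} = 1
g(6) = mex{0,1} = 2
g(7) = mex{0,1} = 2
g(8) = mex{0,1} = 2
So g(8) = 2.
The value of a disjunctive sum is the nim-sum of the parts.
Combined value = 20 ⊕ 4 ⊕ 2 = 18.

18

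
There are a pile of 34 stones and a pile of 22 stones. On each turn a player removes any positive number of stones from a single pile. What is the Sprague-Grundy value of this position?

Nim-sum: 34 ^ 22 = 52.

52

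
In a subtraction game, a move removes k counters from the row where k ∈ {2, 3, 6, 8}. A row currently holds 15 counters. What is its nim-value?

Build the Grundy sequence with g(k) = mex{g(k−s) : s ∈ {2, 3, 6, 8}, s ≤ k}:
k:     0  1  2  3  4  5  6  7  8  9 10 11 12 13 14 15
g(k):  0  0  1  1  2  0  3  1  2  2  0  3  1  2  0  0
So g(15) = 0.

0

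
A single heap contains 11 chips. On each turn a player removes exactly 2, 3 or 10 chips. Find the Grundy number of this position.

3

Grundy values for subtraction set {2, 3, 10}:
g(0) = mex{} = 0
g(1) = mex{} = 0
g(2) = mex{0} = 1
g(3) = mex{0} = 1
g(4) = mex{0,1} = 2
g(5) = mex{1} = 0
g(6) = mex{1,2} = 0
g(7) = mex{0,2} = 1
g(8) = mex{0} = 1
g(9) = mex{0,1} = 2
g(10) = mex{0,1} = 2
g(11) = mex{0,1,2} = 3
So g(11) = 3.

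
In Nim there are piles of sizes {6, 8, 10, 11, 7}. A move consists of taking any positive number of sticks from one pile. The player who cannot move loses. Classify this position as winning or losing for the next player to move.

Winning position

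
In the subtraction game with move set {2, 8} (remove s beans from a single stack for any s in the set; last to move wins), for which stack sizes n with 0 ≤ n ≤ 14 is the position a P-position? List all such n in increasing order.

0, 1, 4, 5, 10, 11, 14

Build the Grundy sequence with g(k) = mex{g(k−s) : s ∈ {2, 8}, s ≤ k}:
g(0) = mex{} = 0
g(1) = mex{} = 0
g(2) = mex{0} = 1
g(3) = mex{0} = 1
g(4) = mex{1} = 0
g(5) = mex{1} = 0
g(6) = mex{0} = 1
g(7) = mex{0} = 1
g(8) = mex{0,1} = 2
g(9) = mex{0,1} = 2
g(10) = mex{1,2} = 0
g(11) = mex{1,2} = 0
g(12) = mex{0} = 1
g(13) = mex{0} = 1
g(14) = mex{1} = 0
The P-positions (g = 0) in 0..14 are 0, 1, 4, 5, 10, 11, 14.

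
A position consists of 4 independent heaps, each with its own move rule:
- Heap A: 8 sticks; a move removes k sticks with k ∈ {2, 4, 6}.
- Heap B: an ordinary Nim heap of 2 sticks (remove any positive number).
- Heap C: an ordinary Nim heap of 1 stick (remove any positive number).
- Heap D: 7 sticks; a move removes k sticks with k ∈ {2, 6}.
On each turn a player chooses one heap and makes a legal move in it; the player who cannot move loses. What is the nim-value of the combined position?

Build the Grundy sequence for heap A with g(k) = mex{g(k−s) : s ∈ {2, 4, 6}, s ≤ k}:
k:     0  1  2  3  4  5  6  7  8
g(k):  0  0  1  1  2  2  3  3  0
So g(8) = 0.
Heap B is a plain Nim heap of size 2, so its Grundy value is 2.
Heap C is a plain Nim heap of size 1, so its Grundy value is 1.
Grundy values for heap D (subtraction set {2, 6}):
k:     0  1  2  3  4  5  6  7
g(k):  0  0  1  1  0  0  1  1
So g(7) = 1.
By the Sprague-Grundy theorem, the Grundy value of a sum of independent games is the XOR of the component values.
Combined value = 0 XOR 2 XOR 1 XOR 1 = 2.

2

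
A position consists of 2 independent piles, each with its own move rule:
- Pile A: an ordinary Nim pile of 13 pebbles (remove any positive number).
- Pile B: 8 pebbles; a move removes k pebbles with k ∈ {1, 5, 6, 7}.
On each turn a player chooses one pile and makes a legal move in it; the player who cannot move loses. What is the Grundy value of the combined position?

Pile A is a plain Nim pile of size 13, so its Grundy value is 13.
Build the Grundy sequence for pile B with g(k) = mex{g(k−s) : s ∈ {1, 5, 6, 7}, s ≤ k}:
g(0) = mex{} = 0
g(1) = mex{0} = 1
g(2) = mex{1} = 0
g(3) = mex{0} = 1
g(4) = mex{1} = 0
g(5) = mex{0} = 1
g(6) = mex{0,1} = 2
g(7) = mex{0,1,2} = 3
g(8) = mex{0,1,3} = 2
So g(8) = 2.
By the Sprague-Grundy theorem, the Grundy value of a sum of independent games is the XOR of the component values.
Combined value = 13 ⊕ 2 = 15.

15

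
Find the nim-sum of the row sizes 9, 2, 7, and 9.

5

Compute the nim-sum pairwise:
9 ^ 2 = 11
11 ^ 7 = 12
12 ^ 9 = 5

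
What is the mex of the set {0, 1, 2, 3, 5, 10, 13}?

4

The values 0, 1, 2, 3 are all present; 4 is the first non-negative integer missing from the set.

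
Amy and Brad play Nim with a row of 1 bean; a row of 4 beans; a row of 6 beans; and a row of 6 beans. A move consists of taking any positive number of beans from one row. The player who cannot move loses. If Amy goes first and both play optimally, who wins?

Compute the nim-sum pairwise:
1 ^ 4 = 5
5 ^ 6 = 3
3 ^ 6 = 5
The nim-sum is 5 ≠ 0, so this is an N-position: the player to move can win; Amy has a winning move.

Amy wins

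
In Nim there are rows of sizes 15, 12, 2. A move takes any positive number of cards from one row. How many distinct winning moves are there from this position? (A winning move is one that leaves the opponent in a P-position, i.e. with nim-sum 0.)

1

Bitwise XOR of the heap sizes:
  1111  (15)
  1100  (12)
  0010  (2)
  ----
  0001  (1)
The overall nim-sum is X = 1. A row of size p has a winning move iff p XOR X < p (reduce it to p XOR X).
  15: 15 XOR 1 = 14 < 15 — winning move (to 14).
  12: 12 XOR 1 = 13 ≥ 12 — no move.
  2: 2 XOR 1 = 3 ≥ 2 — no move.
That gives 1 winning move.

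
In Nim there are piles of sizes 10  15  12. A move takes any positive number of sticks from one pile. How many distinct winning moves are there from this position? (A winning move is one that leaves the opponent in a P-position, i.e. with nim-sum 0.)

3

In binary:
  1010  (10)
  1111  (15)
  1100  (12)
  ----
  1001  (9)
The overall nim-sum is X = 9. A pile of size p has a winning move iff p XOR X < p (reduce it to p XOR X).
  10: 10 XOR 9 = 3 < 10 — winning move (to 3).
  15: 15 XOR 9 = 6 < 15 — winning move (to 6).
  12: 12 XOR 9 = 5 < 12 — winning move (to 5).
That gives 3 winning moves.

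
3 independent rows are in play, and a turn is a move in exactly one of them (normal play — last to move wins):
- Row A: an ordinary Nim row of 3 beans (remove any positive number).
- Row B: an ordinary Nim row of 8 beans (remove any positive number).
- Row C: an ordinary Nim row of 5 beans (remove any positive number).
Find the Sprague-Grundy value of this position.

14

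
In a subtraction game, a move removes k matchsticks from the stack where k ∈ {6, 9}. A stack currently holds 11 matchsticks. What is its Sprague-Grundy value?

1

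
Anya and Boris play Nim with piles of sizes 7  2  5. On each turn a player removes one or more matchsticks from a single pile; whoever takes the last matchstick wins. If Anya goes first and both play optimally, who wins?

Boris wins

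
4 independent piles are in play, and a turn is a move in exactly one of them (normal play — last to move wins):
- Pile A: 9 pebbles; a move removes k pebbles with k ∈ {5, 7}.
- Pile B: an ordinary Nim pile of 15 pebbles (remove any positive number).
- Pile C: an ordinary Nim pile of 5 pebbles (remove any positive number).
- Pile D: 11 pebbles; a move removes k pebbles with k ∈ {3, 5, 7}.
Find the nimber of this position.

Grundy values for pile A (subtraction set {5, 7}):
k:     0  1  2  3  4  5  6  7  8  9
g(k):  0  0  0  0  0  1  1  1  1  1
So g(9) = 1.
Pile B is a plain Nim pile of size 15, so its Grundy value is 15.
Pile C is a plain Nim pile of size 5, so its Grundy value is 5.
Grundy values for pile D (subtraction set {3, 5, 7}):
g(0) = mex{} = 0
g(1) = mex{} = 0
g(2) = mex{} = 0
g(3) = mex{0} = 1
g(4) = mex{0} = 1
g(5) = mex{0} = 1
g(6) = mex{0,1} = 2
g(7) = mex{0,1} = 2
g(8) = mex{0,1} = 2
g(9) = mex{0,1,2} = 3
g(10) = mex{1,2} = 0
g(11) = mex{1,2} = 0
So g(11) = 0.
The value of a disjunctive sum is the nim-sum of the parts.
Combined value = 1 XOR 15 XOR 5 XOR 0 = 11.

11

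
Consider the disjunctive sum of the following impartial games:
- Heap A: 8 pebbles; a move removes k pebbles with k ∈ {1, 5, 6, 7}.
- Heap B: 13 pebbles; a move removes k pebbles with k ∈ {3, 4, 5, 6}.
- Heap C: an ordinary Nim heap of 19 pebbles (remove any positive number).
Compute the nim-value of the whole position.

For heap A, compute g(0), g(1), … with moves {1, 5, 6, 7}:
g(0) = mex{} = 0
g(1) = mex{0} = 1
g(2) = mex{1} = 0
g(3) = mex{0} = 1
g(4) = mex{1} = 0
g(5) = mex{0} = 1
g(6) = mex{0,1} = 2
g(7) = mex{0,1,2} = 3
g(8) = mex{0,1,3} = 2
So g(8) = 2.
For heap B, compute g(0), g(1), … with moves {3, 4, 5, 6}:
k:     0  1  2  3  4  5  6  7  8  9 10 11 12 13
g(k):  0  0  0  1  1  1  2  2  2  0  0  0  1  1
So g(13) = 1.
Heap C is a plain Nim heap of size 19, so its Grundy value is 19.
By the Sprague-Grundy theorem, the Grundy value of a sum of independent games is the XOR of the component values.
Combined value = 2 XOR 1 XOR 19 = 16.

16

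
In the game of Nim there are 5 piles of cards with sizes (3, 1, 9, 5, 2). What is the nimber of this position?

12

Compute the nim-sum pairwise:
3 ^ 1 = 2
2 ^ 9 = 11
11 ^ 5 = 14
14 ^ 2 = 12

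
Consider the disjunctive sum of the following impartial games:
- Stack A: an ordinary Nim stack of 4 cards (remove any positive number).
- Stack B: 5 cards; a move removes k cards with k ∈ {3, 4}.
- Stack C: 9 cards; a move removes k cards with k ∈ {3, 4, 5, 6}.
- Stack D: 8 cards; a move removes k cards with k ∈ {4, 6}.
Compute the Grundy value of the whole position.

Stack A is a plain Nim stack of size 4, so its Grundy value is 4.
Grundy values for stack B (subtraction set {3, 4}):
k:     0  1  2  3  4  5
g(k):  0  0  0  1  1  1
So g(5) = 1.
Grundy values for stack C (subtraction set {3, 4, 5, 6}):
k:     0  1  2  3  4  5  6  7  8  9
g(k):  0  0  0  1  1  1  2  2  2  0
So g(9) = 0.
Build the Grundy sequence for stack D with g(k) = mex{g(k−s) : s ∈ {4, 6}, s ≤ k}:
g(0) = mex{} = 0
g(1) = mex{} = 0
g(2) = mex{} = 0
g(3) = mex{} = 0
g(4) = mex{0} = 1
g(5) = mex{0} = 1
g(6) = mex{0} = 1
g(7) = mex{0} = 1
g(8) = mex{0,1} = 2
So g(8) = 2.
The value of a disjunctive sum is the nim-sum of the parts.
Combined value = 4 ⊕ 1 ⊕ 0 ⊕ 2 = 7.

7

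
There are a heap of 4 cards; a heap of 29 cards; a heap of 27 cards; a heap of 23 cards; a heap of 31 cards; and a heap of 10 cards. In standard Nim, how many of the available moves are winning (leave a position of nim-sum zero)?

Nim-sum: 4 ⊕ 29 ⊕ 27 ⊕ 23 ⊕ 31 ⊕ 10 = 0.
The nim-sum is already 0, so every move leaves a nonzero nim-sum — there are no winning moves.

0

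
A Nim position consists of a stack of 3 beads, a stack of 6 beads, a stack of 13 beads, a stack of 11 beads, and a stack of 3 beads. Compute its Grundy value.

Compute the nim-sum pairwise:
3 ^ 6 = 5
5 ^ 13 = 8
8 ^ 11 = 3
3 ^ 3 = 0

0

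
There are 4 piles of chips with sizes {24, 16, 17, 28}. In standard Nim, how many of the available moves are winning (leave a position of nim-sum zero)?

1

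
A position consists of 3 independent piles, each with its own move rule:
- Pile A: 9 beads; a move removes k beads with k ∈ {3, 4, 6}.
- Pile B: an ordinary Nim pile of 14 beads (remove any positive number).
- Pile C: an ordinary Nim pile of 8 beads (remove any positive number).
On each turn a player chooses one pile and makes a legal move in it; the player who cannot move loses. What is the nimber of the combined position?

6

Grundy values for pile A (subtraction set {3, 4, 6}):
g(0) = mex{} = 0
g(1) = mex{} = 0
g(2) = mex{} = 0
g(3) = mex{0} = 1
g(4) = mex{0} = 1
g(5) = mex{0} = 1
g(6) = mex{0,1} = 2
g(7) = mex{0,1} = 2
g(8) = mex{0,1} = 2
g(9) = mex{1,2} = 0
So g(9) = 0.
Pile B is a plain Nim pile of size 14, so its Grundy value is 14.
Pile C is a plain Nim pile of size 8, so its Grundy value is 8.
The value of a disjunctive sum is the nim-sum of the parts.
Combined value = 0 ⊕ 14 ⊕ 8 = 6.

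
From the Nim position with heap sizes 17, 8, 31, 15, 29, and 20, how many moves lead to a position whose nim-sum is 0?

0

Bitwise XOR of the heap sizes:
  10001  (17)
  01000  (8)
  11111  (31)
  01111  (15)
  11101  (29)
  10100  (20)
  -----
  00000  (0)
The nim-sum is already 0, so every move leaves a nonzero nim-sum — there are no winning moves.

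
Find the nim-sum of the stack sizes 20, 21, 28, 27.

6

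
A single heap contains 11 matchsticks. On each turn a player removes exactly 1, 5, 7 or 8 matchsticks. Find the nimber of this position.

Build the Grundy sequence with g(k) = mex{g(k−s) : s ∈ {1, 5, 7, 8}, s ≤ k}:
k:     0  1  2  3  4  5  6  7  8  9 10 11
g(k):  0  1  0  1  0  1  0  1  2  3  2  3
So g(11) = 3.

3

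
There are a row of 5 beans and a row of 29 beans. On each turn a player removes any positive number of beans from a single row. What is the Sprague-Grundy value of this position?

Write each in binary and XOR column by column:
  00101  (5)
  11101  (29)
  -----
  11000  (24)

24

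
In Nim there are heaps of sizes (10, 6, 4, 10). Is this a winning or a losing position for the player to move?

Nim-sum: 10 ⊕ 6 ⊕ 4 ⊕ 10 = 2.
The nim-sum is 2 ≠ 0, so this is an N-position: the player to move can win.

Winning position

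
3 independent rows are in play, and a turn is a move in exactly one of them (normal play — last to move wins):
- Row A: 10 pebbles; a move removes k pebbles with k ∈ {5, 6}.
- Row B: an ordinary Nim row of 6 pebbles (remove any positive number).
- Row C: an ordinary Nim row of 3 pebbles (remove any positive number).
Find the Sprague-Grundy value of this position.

Grundy values for row A (subtraction set {5, 6}):
g(0) = mex{} = 0
g(1) = mex{} = 0
g(2) = mex{} = 0
g(3) = mex{} = 0
g(4) = mex{} = 0
g(5) = mex{0} = 1
g(6) = mex{0} = 1
g(7) = mex{0} = 1
g(8) = mex{0} = 1
g(9) = mex{0} = 1
g(10) = mex{0,1} = 2
So g(10) = 2.
Row B is a plain Nim row of size 6, so its Grundy value is 6.
Row C is a plain Nim row of size 3, so its Grundy value is 3.
By the Sprague-Grundy theorem, the Grundy value of a sum of independent games is the XOR of the component values.
Combined value = 2 XOR 6 XOR 3 = 7.

7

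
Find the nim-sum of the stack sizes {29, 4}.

In binary:
  11101  (29)
  00100  (4)
  -----
  11001  (25)

25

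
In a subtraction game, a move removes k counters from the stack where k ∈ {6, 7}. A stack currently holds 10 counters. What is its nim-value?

1

Grundy values for subtraction set {6, 7}:
k:     0  1  2  3  4  5  6  7  8  9 10
g(k):  0  0  0  0  0  0  1  1  1  1  1
So g(10) = 1.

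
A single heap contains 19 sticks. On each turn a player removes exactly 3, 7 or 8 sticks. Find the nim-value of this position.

1

Compute g(0), g(1), … for moves {3, 7, 8}:
k:     0  1  2  3  4  5  6  7  8  9 10 11 12 13 14 15 16 17 18 19
g(k):  0  0  0  1  1  1  0  2  2  1  3  0  0  2  1  1  0  0  2  1
So g(19) = 1.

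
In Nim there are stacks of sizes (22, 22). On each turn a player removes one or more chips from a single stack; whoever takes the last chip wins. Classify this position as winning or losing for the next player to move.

Nim-sum: 22 ⊕ 22 = 0.
The nim-sum is 0, so this is a P-position: the player to move is in a losing position under optimal play.

Losing position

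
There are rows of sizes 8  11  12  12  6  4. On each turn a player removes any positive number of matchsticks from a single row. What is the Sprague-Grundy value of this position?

1

Bitwise XOR of the heap sizes:
  1000  (8)
  1011  (11)
  1100  (12)
  1100  (12)
  0110  (6)
  0100  (4)
  ----
  0001  (1)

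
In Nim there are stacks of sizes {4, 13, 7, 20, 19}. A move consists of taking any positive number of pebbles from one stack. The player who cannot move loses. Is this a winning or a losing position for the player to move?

Winning position

Nim-sum: 4 ^ 13 ^ 7 ^ 20 ^ 19 = 9.
The nim-sum is 9 ≠ 0, so this is an N-position: the player to move can win.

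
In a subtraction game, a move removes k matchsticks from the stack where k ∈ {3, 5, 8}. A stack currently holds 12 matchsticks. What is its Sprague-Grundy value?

0

Compute g(0), g(1), … for moves {3, 5, 8}:
k:     0  1  2  3  4  5  6  7  8  9 10 11 12
g(k):  0  0  0  1  1  1  2  2  2  3  3  0  0
So g(12) = 0.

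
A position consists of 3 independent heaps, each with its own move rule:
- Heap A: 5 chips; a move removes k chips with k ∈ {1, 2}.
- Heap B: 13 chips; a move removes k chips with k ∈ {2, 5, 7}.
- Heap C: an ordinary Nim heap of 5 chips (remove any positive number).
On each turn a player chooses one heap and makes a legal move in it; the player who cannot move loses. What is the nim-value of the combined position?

7

Grundy values for heap A (subtraction set {1, 2}):
g(0) = mex{} = 0
g(1) = mex{0} = 1
g(2) = mex{0,1} = 2
g(3) = mex{1,2} = 0
g(4) = mex{0,2} = 1
g(5) = mex{0,1} = 2
So g(5) = 2.
For heap B, compute g(0), g(1), … with moves {2, 5, 7}:
g(0) = mex{} = 0
g(1) = mex{} = 0
g(2) = mex{0} = 1
g(3) = mex{0} = 1
g(4) = mex{1} = 0
g(5) = mex{0,1} = 2
g(6) = mex{0} = 1
g(7) = mex{0,1,2} = 3
g(8) = mex{0,1} = 2
g(9) = mex{0,1,3} = 2
g(10) = mex{1,2} = 0
g(11) = mex{0,1,2} = 3
g(12) = mex{0,2,3} = 1
g(13) = mex{1,2,3} = 0
So g(13) = 0.
Heap C is a plain Nim heap of size 5, so its Grundy value is 5.
The value of a disjunctive sum is the nim-sum of the parts.
Combined value = 2 ⊕ 0 ⊕ 5 = 7.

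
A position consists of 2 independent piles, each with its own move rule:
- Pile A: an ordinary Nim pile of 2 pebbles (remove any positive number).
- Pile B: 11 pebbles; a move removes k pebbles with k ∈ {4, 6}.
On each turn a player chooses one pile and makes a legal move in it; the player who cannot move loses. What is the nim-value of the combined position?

Pile A is a plain Nim pile of size 2, so its Grundy value is 2.
Build the Grundy sequence for pile B with g(k) = mex{g(k−s) : s ∈ {4, 6}, s ≤ k}:
g(0) = mex{} = 0
g(1) = mex{} = 0
g(2) = mex{} = 0
g(3) = mex{} = 0
g(4) = mex{0} = 1
g(5) = mex{0} = 1
g(6) = mex{0} = 1
g(7) = mex{0} = 1
g(8) = mex{0,1} = 2
g(9) = mex{0,1} = 2
g(10) = mex{1} = 0
g(11) = mex{1} = 0
So g(11) = 0.
By the Sprague-Grundy theorem, the Grundy value of a sum of independent games is the XOR of the component values.
Combined value = 2 ⊕ 0 = 2.

2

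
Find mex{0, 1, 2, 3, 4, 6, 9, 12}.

5

The values 0, 1, 2, 3, 4 are all present; 5 is the first non-negative integer missing from the set.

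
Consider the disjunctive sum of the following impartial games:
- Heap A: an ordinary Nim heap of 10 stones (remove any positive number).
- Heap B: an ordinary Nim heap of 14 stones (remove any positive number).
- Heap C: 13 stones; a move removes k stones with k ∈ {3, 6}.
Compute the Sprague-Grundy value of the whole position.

5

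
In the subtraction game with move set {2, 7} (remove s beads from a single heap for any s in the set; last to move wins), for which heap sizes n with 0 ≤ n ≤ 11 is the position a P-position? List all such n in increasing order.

0, 1, 4, 5, 9, 10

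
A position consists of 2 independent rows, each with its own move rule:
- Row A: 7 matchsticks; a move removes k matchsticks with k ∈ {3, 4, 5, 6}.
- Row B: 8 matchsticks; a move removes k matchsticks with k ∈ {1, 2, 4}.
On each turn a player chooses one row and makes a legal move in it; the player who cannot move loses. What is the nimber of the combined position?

For row A, compute g(0), g(1), … with moves {3, 4, 5, 6}:
k:     0  1  2  3  4  5  6  7
g(k):  0  0  0  1  1  1  2  2
So g(7) = 2.
For row B, compute g(0), g(1), … with moves {1, 2, 4}:
k:     0  1  2  3  4  5  6  7  8
g(k):  0  1  2  0  1  2  0  1  2
So g(8) = 2.
The value of a disjunctive sum is the nim-sum of the parts.
Combined value = 2 XOR 2 = 0.

0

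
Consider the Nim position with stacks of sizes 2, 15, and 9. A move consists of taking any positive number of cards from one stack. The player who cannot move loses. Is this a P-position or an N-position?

N-position

Write each in binary and XOR column by column:
  0010  (2)
  1111  (15)
  1001  (9)
  ----
  0100  (4)
The nim-sum is 4 ≠ 0, so this is an N-position: the player to move can win.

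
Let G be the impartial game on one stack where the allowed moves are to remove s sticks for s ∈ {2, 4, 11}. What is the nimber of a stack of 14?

Compute g(0), g(1), … for moves {2, 4, 11}:
g(0) = mex{} = 0
g(1) = mex{} = 0
g(2) = mex{0} = 1
g(3) = mex{0} = 1
g(4) = mex{0,1} = 2
g(5) = mex{0,1} = 2
g(6) = mex{1,2} = 0
g(7) = mex{1,2} = 0
g(8) = mex{0,2} = 1
g(9) = mex{0,2} = 1
g(10) = mex{0,1} = 2
g(11) = mex{0,1} = 2
g(12) = mex{0,1,2} = 3
g(13) = mex{1,2} = 0
g(14) = mex{1,2,3} = 0
So g(14) = 0.

0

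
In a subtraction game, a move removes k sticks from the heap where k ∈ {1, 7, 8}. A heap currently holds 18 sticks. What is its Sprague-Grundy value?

Build the Grundy sequence with g(k) = mex{g(k−s) : s ∈ {1, 7, 8}, s ≤ k}:
k:     0  1  2  3  4  5  6  7  8  9 10 11 12 13 14 15 16 17 18
g(k):  0  1  0  1  0  1  0  1  2  3  2  3  2  3  2  0  1  0  1
So g(18) = 1.

1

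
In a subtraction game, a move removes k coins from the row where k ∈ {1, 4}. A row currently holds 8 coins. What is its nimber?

1

Build the Grundy sequence with g(k) = mex{g(k−s) : s ∈ {1, 4}, s ≤ k}:
g(0) = mex{} = 0
g(1) = mex{0} = 1
g(2) = mex{1} = 0
g(3) = mex{0} = 1
g(4) = mex{0,1} = 2
g(5) = mex{1,2} = 0
g(6) = mex{0} = 1
g(7) = mex{1} = 0
g(8) = mex{0,2} = 1
So g(8) = 1.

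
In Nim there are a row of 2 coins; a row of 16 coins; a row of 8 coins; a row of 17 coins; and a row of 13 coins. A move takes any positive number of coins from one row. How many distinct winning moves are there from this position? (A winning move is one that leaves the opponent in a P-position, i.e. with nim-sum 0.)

1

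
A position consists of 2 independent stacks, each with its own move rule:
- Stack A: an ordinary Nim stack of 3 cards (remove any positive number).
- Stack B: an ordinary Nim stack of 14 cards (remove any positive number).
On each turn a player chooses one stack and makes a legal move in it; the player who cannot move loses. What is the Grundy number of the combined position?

Stack A is a plain Nim stack of size 3, so its Grundy value is 3.
Stack B is a plain Nim stack of size 14, so its Grundy value is 14.
The value of a disjunctive sum is the nim-sum of the parts.
Combined value = 3 ⊕ 14 = 13.

13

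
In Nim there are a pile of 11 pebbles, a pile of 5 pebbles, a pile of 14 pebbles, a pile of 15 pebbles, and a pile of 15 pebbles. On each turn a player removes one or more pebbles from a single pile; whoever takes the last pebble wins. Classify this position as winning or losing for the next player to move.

Losing position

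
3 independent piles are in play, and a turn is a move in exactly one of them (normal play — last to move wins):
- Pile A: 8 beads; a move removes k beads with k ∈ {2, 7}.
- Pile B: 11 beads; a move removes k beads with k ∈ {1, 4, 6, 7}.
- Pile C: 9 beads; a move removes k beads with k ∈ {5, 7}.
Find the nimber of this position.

2

Build the Grundy sequence for pile A with g(k) = mex{g(k−s) : s ∈ {2, 7}, s ≤ k}:
g(0) = mex{} = 0
g(1) = mex{} = 0
g(2) = mex{0} = 1
g(3) = mex{0} = 1
g(4) = mex{1} = 0
g(5) = mex{1} = 0
g(6) = mex{0} = 1
g(7) = mex{0} = 1
g(8) = mex{0,1} = 2
So g(8) = 2.
Build the Grundy sequence for pile B with g(k) = mex{g(k−s) : s ∈ {1, 4, 6, 7}, s ≤ k}:
g(0) = mex{} = 0
g(1) = mex{0} = 1
g(2) = mex{1} = 0
g(3) = mex{0} = 1
g(4) = mex{0,1} = 2
g(5) = mex{1,2} = 0
g(6) = mex{0} = 1
g(7) = mex{0,1} = 2
g(8) = mex{0,1,2} = 3
g(9) = mex{0,1,3} = 2
g(10) = mex{1,2} = 0
g(11) = mex{0,2} = 1
So g(11) = 1.
Grundy values for pile C (subtraction set {5, 7}):
g(0) = mex{} = 0
g(1) = mex{} = 0
g(2) = mex{} = 0
g(3) = mex{} = 0
g(4) = mex{} = 0
g(5) = mex{0} = 1
g(6) = mex{0} = 1
g(7) = mex{0} = 1
g(8) = mex{0} = 1
g(9) = mex{0} = 1
So g(9) = 1.
The value of a disjunctive sum is the nim-sum of the parts.
Combined value = 2 XOR 1 XOR 1 = 2.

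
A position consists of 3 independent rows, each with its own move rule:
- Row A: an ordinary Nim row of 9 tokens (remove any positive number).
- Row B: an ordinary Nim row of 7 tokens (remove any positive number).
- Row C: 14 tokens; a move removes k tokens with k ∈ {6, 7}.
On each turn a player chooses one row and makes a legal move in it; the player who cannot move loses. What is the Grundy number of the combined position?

Row A is a plain Nim row of size 9, so its Grundy value is 9.
Row B is a plain Nim row of size 7, so its Grundy value is 7.
Grundy values for row C (subtraction set {6, 7}):
g(0) = mex{} = 0
g(1) = mex{} = 0
g(2) = mex{} = 0
g(3) = mex{} = 0
g(4) = mex{} = 0
g(5) = mex{} = 0
g(6) = mex{0} = 1
g(7) = mex{0} = 1
g(8) = mex{0} = 1
g(9) = mex{0} = 1
g(10) = mex{0} = 1
g(11) = mex{0} = 1
g(12) = mex{0,1} = 2
g(13) = mex{1} = 0
g(14) = mex{1} = 0
So g(14) = 0.
The value of a disjunctive sum is the nim-sum of the parts.
Combined value = 9 ⊕ 7 ⊕ 0 = 14.

14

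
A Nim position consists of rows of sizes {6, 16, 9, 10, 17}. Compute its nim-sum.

Compute the nim-sum pairwise:
6 ⊕ 16 = 22
22 ⊕ 9 = 31
31 ⊕ 10 = 21
21 ⊕ 17 = 4

4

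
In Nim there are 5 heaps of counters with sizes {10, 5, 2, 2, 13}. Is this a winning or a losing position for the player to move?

Nim-sum: 10 ^ 5 ^ 2 ^ 2 ^ 13 = 2.
The nim-sum is 2 ≠ 0, so this is an N-position: the player to move can win.

Winning position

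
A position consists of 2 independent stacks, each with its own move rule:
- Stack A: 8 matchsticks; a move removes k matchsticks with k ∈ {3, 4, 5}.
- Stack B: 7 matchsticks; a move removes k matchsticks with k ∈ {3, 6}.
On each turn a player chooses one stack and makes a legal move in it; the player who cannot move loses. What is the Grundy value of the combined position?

2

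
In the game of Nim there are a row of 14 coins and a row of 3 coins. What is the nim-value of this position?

13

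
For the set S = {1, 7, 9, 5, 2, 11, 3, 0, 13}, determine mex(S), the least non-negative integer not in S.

4

The values 0, 1, 2, 3 are all present; 4 is the first non-negative integer missing from the set.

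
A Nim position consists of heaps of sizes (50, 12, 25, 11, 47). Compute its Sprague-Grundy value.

In binary:
  110010  (50)
  001100  (12)
  011001  (25)
  001011  (11)
  101111  (47)
  ------
  000011  (3)

3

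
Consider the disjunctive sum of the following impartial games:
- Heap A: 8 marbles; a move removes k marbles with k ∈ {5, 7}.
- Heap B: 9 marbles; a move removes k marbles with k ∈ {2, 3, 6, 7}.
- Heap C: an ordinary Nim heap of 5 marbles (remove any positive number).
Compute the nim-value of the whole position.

4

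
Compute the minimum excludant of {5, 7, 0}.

0 is in the set but 1 is not, so the mex is 1.

1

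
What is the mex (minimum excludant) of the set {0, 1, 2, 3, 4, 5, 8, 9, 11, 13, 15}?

6

The values 0, 1, 2, 3, 4, 5 are all present; 6 is the first non-negative integer missing from the set.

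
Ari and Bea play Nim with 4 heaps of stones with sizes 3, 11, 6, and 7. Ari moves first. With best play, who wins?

Compute the nim-sum pairwise:
3 XOR 11 = 8
8 XOR 6 = 14
14 XOR 7 = 9
The nim-sum is 9 ≠ 0, so this is an N-position: the player to move can win; Ari has a winning move.

Ari wins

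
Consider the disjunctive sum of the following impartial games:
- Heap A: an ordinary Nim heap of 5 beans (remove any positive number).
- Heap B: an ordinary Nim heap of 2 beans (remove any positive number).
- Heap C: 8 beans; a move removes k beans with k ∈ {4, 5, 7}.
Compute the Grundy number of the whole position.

5

Heap A is a plain Nim heap of size 5, so its Grundy value is 5.
Heap B is a plain Nim heap of size 2, so its Grundy value is 2.
For heap C, compute g(0), g(1), … with moves {4, 5, 7}:
g(0) = mex{} = 0
g(1) = mex{} = 0
g(2) = mex{} = 0
g(3) = mex{} = 0
g(4) = mex{0} = 1
g(5) = mex{0} = 1
g(6) = mex{0} = 1
g(7) = mex{0} = 1
g(8) = mex{0,1} = 2
So g(8) = 2.
By the Sprague-Grundy theorem, the Grundy value of a sum of independent games is the XOR of the component values.
Combined value = 5 XOR 2 XOR 2 = 5.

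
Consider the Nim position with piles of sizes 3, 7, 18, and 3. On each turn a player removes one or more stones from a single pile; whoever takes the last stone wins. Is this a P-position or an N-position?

N-position

In binary:
  00011  (3)
  00111  (7)
  10010  (18)
  00011  (3)
  -----
  10101  (21)
The nim-sum is 21 ≠ 0, so this is an N-position: the player to move can win.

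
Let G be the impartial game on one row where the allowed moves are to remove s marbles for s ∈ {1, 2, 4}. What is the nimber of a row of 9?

Grundy values for subtraction set {1, 2, 4}:
g(0) = mex{} = 0
g(1) = mex{0} = 1
g(2) = mex{0,1} = 2
g(3) = mex{1,2} = 0
g(4) = mex{0,2} = 1
g(5) = mex{0,1} = 2
g(6) = mex{1,2} = 0
g(7) = mex{0,2} = 1
g(8) = mex{0,1} = 2
g(9) = mex{1,2} = 0
So g(9) = 0.

0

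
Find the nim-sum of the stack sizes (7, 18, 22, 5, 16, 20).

2

Compute the nim-sum pairwise:
7 XOR 18 = 21
21 XOR 22 = 3
3 XOR 5 = 6
6 XOR 16 = 22
22 XOR 20 = 2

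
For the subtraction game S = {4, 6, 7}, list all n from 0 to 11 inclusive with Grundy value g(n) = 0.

Compute g(0), g(1), … for moves {4, 6, 7}:
k:     0  1  2  3  4  5  6  7  8  9 10 11
g(k):  0  0  0  0  1  1  1  1  2  2  2  0
The P-positions (g = 0) in 0..11 are 0, 1, 2, 3, 11.

0, 1, 2, 3, 11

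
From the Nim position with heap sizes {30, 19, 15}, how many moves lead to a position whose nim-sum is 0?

Compute the nim-sum pairwise:
30 ^ 19 = 13
13 ^ 15 = 2
The overall nim-sum is X = 2. A heap of size p has a winning move iff p XOR X < p (reduce it to p XOR X).
  30: 30 XOR 2 = 28 < 30 — winning move (to 28).
  19: 19 XOR 2 = 17 < 19 — winning move (to 17).
  15: 15 XOR 2 = 13 < 15 — winning move (to 13).
That gives 3 winning moves.

3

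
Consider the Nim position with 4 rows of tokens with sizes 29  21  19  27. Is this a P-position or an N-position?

In binary:
  11101  (29)
  10101  (21)
  10011  (19)
  11011  (27)
  -----
  00000  (0)
The nim-sum is 0, so this is a P-position: the player to move is in a losing position under optimal play.

P-position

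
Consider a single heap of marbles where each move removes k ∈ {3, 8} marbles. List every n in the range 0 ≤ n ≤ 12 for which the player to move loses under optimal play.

0, 1, 2, 6, 7, 11, 12

Compute g(0), g(1), … for moves {3, 8}:
k:     0  1  2  3  4  5  6  7  8  9 10 11 12
g(k):  0  0  0  1  1  1  0  0  2  1  1  0  0
The P-positions (g = 0) in 0..12 are 0, 1, 2, 6, 7, 11, 12.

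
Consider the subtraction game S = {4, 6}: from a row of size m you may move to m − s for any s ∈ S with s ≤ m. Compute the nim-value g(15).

Compute g(0), g(1), … for moves {4, 6}:
k:     0  1  2  3  4  5  6  7  8  9 10 11 12 13 14 15
g(k):  0  0  0  0  1  1  1  1  2  2  0  0  0  0  1  1
So g(15) = 1.

1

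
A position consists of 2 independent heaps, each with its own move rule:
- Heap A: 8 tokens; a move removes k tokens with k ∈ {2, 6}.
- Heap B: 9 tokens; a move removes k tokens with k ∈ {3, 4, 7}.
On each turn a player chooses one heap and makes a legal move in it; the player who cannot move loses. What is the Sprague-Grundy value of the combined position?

3

Build the Grundy sequence for heap A with g(k) = mex{g(k−s) : s ∈ {2, 6}, s ≤ k}:
k:     0  1  2  3  4  5  6  7  8
g(k):  0  0  1  1  0  0  1  1  0
So g(8) = 0.
Build the Grundy sequence for heap B with g(k) = mex{g(k−s) : s ∈ {3, 4, 7}, s ≤ k}:
g(0) = mex{} = 0
g(1) = mex{} = 0
g(2) = mex{} = 0
g(3) = mex{0} = 1
g(4) = mex{0} = 1
g(5) = mex{0} = 1
g(6) = mex{0,1} = 2
g(7) = mex{0,1} = 2
g(8) = mex{0,1} = 2
g(9) = mex{0,1,2} = 3
So g(9) = 3.
The value of a disjunctive sum is the nim-sum of the parts.
Combined value = 0 XOR 3 = 3.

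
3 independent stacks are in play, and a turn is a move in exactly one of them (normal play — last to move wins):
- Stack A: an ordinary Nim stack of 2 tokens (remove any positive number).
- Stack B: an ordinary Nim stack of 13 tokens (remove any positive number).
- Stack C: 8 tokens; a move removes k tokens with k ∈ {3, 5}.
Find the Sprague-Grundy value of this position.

15

Stack A is a plain Nim stack of size 2, so its Grundy value is 2.
Stack B is a plain Nim stack of size 13, so its Grundy value is 13.
For stack C, compute g(0), g(1), … with moves {3, 5}:
k:     0  1  2  3  4  5  6  7  8
g(k):  0  0  0  1  1  1  2  2  0
So g(8) = 0.
By the Sprague-Grundy theorem, the Grundy value of a sum of independent games is the XOR of the component values.
Combined value = 2 ⊕ 13 ⊕ 0 = 15.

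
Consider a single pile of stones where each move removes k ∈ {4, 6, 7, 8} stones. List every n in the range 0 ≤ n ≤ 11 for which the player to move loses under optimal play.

Build the Grundy sequence with g(k) = mex{g(k−s) : s ∈ {4, 6, 7, 8}, s ≤ k}:
g(0) = mex{} = 0
g(1) = mex{} = 0
g(2) = mex{} = 0
g(3) = mex{} = 0
g(4) = mex{0} = 1
g(5) = mex{0} = 1
g(6) = mex{0} = 1
g(7) = mex{0} = 1
g(8) = mex{0,1} = 2
g(9) = mex{0,1} = 2
g(10) = mex{0,1} = 2
g(11) = mex{0,1} = 2
The P-positions (g = 0) in 0..11 are 0, 1, 2, 3.

0, 1, 2, 3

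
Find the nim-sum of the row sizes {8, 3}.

Bitwise XOR of the heap sizes:
  1000  (8)
  0011  (3)
  ----
  1011  (11)

11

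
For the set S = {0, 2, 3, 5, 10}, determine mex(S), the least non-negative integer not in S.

1

0 is in the set but 1 is not, so the mex is 1.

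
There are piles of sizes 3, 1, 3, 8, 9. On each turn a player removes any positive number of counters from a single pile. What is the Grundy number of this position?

Nim-sum: 3 ^ 1 ^ 3 ^ 8 ^ 9 = 0.

0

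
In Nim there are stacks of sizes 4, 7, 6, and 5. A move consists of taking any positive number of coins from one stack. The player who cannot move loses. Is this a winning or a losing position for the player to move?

Losing position

Bitwise XOR of the heap sizes:
  100  (4)
  111  (7)
  110  (6)
  101  (5)
  ---
  000  (0)
The nim-sum is 0, so this is a P-position: the player to move is in a losing position under optimal play.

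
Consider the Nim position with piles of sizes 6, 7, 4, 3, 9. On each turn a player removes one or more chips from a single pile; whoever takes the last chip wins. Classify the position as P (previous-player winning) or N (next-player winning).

N-position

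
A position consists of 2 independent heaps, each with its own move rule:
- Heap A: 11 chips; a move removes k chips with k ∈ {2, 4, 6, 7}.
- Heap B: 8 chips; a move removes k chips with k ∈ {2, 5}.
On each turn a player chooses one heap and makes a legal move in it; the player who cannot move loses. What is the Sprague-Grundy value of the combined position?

Grundy values for heap A (subtraction set {2, 4, 6, 7}):
k:     0  1  2  3  4  5  6  7  8  9 10 11
g(k):  0  0  1  1  2  2  3  3  4  0  0  1
So g(11) = 1.
Grundy values for heap B (subtraction set {2, 5}):
k:     0  1  2  3  4  5  6  7  8
g(k):  0  0  1  1  0  2  1  0  0
So g(8) = 0.
By the Sprague-Grundy theorem, the Grundy value of a sum of independent games is the XOR of the component values.
Combined value = 1 XOR 0 = 1.

1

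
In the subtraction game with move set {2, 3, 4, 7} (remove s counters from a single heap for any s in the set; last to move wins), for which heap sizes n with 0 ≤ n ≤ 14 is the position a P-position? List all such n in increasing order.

0, 1, 6, 11, 12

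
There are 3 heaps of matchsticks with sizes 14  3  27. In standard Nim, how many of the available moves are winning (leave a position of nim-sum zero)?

Write each in binary and XOR column by column:
  01110  (14)
  00011  (3)
  11011  (27)
  -----
  10110  (22)
The overall nim-sum is X = 22. A heap of size p has a winning move iff p XOR X < p (reduce it to p XOR X).
  14: 14 XOR 22 = 24 ≥ 14 — no move.
  3: 3 XOR 22 = 21 ≥ 3 — no move.
  27: 27 XOR 22 = 13 < 27 — winning move (to 13).
That gives 1 winning move.

1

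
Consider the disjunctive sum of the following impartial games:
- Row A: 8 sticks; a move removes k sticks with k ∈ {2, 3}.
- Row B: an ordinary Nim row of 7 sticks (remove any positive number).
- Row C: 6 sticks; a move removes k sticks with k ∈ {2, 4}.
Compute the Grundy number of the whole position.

6

For row A, compute g(0), g(1), … with moves {2, 3}:
g(0) = mex{} = 0
g(1) = mex{} = 0
g(2) = mex{0} = 1
g(3) = mex{0} = 1
g(4) = mex{0,1} = 2
g(5) = mex{1} = 0
g(6) = mex{1,2} = 0
g(7) = mex{0,2} = 1
g(8) = mex{0} = 1
So g(8) = 1.
Row B is a plain Nim row of size 7, so its Grundy value is 7.
For row C, compute g(0), g(1), … with moves {2, 4}:
k:     0  1  2  3  4  5  6
g(k):  0  0  1  1  2  2  0
So g(6) = 0.
By the Sprague-Grundy theorem, the Grundy value of a sum of independent games is the XOR of the component values.
Combined value = 1 XOR 7 XOR 0 = 6.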